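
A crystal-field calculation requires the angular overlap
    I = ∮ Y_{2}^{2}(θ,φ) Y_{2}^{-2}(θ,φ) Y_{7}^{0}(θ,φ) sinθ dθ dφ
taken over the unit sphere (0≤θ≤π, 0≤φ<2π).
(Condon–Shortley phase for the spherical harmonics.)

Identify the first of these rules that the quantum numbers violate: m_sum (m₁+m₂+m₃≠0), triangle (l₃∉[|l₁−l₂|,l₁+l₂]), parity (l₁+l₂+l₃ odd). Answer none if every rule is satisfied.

triangle

azimuthal sum: 2 − 2 + 0 = 0  ✓
0 ≤ 7 ≤ 4 (triangle on l)  ✗
L = 2 + 2 + 7 = 11 (odd)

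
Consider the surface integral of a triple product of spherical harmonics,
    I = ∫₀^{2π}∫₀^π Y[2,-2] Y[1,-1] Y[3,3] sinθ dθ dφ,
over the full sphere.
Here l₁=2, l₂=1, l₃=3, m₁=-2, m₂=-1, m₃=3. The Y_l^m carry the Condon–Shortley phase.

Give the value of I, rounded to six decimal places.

-0.319865

Checks pass: Σm=0; 6 even; l₃=3∈[1,3].
(2·2+1)(2·1+1)(2·3+1) = 105
Δ: 0! 4! 2! / 7! → 1/105
sum: t=0:+1/4 = 1/4
3j²(2 1 3; 0 0 0) = Δ·Π!·Σ² = 3/35  (sign -1)
sum: t=0:+1/48 = 1/48
3j²(2 1 3; -2 -1 3) = Δ·Π!·Σ² = 1/7  (sign +1)
combine: 4πI² = 105·3/35·1/7 = 9/7
take √, sign -1: I = -0.31986543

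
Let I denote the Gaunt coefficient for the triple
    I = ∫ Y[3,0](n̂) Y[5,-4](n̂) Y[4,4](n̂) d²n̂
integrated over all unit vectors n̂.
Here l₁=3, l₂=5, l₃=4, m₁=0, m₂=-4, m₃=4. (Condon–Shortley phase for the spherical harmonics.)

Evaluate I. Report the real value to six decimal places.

m-sum 0 ✓  L=12 even ✓  2≤4≤8 ✓
Π(2lᵢ+1) = 7×11×9 = 693
triangle coeff Δ(3,5,4) = 1/180180
Σ_t [1,3]: t=1:−1/576 t=2:+1/144 t=3:−1/576 = 1/288
(3j)²=20/1001 [(3 5 4; 0 0 0)], sign=+1
Σ_t [1,1]: t=1:−1/8640 = -1/8640
(3j)²=28/715 [(3 5 4; 0 -4 4)], sign=-1
⇒ 4πI² = 1008/1859
I = (-1)√(1008/1859/(4π)) = -0.20772350

-0.207724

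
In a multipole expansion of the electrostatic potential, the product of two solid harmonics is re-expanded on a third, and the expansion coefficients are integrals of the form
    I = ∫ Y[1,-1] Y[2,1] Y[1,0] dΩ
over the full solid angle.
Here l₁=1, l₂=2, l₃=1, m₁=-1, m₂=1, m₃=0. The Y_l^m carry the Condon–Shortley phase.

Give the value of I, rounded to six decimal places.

-0.218510

Rules hold: Σm=0, L=4 even, 1≤1≤3.
N = 3·5·3 = 45
Δ = 2!·0!·2!/5! = 1/30
Racah Σ t=1..1: t=1:−1/1 = -1/1
⇒ 3j(1 2 1; 0 0 0)² = 2/15, sgn +1
Racah Σ t=2..2: t=2:+1/2 = 1/2
⇒ 3j(1 2 1; -1 1 0)² = 1/10, sgn -1
4πI² = N·(3j₀)²·(3jₘ)² = 3/5
I = -1·√(0.6/4π) = -0.21850969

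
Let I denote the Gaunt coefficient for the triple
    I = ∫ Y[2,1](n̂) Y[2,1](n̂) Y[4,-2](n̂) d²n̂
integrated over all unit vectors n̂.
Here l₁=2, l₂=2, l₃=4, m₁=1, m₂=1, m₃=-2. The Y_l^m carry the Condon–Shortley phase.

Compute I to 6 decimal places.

0.254875

Checks pass: Σm=0; 8 even; l₃=4∈[0,4].
(2·2+1)(2·2+1)(2·4+1) = 225
Δ: 0! 4! 4! / 9! → 1/630
sum: t=0:+1/16 = 1/16
3j²(2 2 4; 0 0 0) = Δ·Π!·Σ² = 2/35  (sign +1)
sum: t=0:+1/36 = 1/36
3j²(2 2 4; 1 1 -2) = Δ·Π!·Σ² = 4/63  (sign +1)
combine: 4πI² = 225·2/35·4/63 = 40/49
take √, sign +1: I = 0.25487487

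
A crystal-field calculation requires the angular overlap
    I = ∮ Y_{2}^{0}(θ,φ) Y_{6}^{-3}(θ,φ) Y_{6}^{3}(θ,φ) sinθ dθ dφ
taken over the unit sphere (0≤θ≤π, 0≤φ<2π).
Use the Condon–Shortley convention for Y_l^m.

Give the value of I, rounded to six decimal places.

m-sum 0 ✓  L=14 even ✓  4≤6≤8 ✓
Π(2lᵢ+1) = 5×13×13 = 845
triangle coeff Δ(2,6,6) = 1/90090
Σ_t [0,2]: t=0:+1/69120 t=1:−1/14400 t=2:+1/69120 = -7/172800
(3j)²=14/715 [(2 6 6; 0 0 0)], sign=-1
Σ_t [0,2]: t=0:+1/120960 t=1:−1/80640 t=2:+1/1451520 = -1/290304
(3j)²=5/2002 [(2 6 6; 0 -3 3)], sign=+1
⇒ 4πI² = 5/121
I = (-1)√(5/121/(4π)) = -0.05734392

-0.057344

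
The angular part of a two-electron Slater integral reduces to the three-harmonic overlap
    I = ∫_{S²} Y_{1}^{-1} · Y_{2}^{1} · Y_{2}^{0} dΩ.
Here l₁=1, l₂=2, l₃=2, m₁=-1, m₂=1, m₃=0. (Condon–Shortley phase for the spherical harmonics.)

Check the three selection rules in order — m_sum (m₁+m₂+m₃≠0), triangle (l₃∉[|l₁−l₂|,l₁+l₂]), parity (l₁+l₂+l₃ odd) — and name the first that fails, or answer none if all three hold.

azimuthal sum: -1 + 1 + 0 = 0  ✓
1 ≤ 2 ≤ 3 (triangle on l)  ✓
L = 1 + 2 + 2 = 5 (odd)  ✗

parity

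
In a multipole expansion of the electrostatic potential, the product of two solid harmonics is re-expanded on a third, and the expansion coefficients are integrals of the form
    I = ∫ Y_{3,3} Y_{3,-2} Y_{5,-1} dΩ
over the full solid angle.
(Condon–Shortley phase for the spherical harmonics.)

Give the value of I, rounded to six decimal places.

0.000000

Σlᵢ=11 odd — θ-integrand is odd under cosθ→−cosθ; I=0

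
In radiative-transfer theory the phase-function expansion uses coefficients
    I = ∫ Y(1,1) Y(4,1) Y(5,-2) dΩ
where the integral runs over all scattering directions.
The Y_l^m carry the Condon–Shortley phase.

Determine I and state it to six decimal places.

0.225034

Rules hold: Σm=0, L=10 even, 3≤5≤5.
N = 3·9·11 = 297
Δ = 0!·2!·8!/11! = 1/495
Racah Σ t=0..0: t=0:+1/576 = 1/576
⇒ 3j(1 4 5; 0 0 0)² = 5/99, sgn -1
Racah Σ t=0..0: t=0:+1/1440 = 1/1440
⇒ 3j(1 4 5; 1 1 -2)² = 7/165, sgn -1
4πI² = N·(3j₀)²·(3jₘ)² = 7/11
I = +1·√(0.636364/4π) = 0.22503380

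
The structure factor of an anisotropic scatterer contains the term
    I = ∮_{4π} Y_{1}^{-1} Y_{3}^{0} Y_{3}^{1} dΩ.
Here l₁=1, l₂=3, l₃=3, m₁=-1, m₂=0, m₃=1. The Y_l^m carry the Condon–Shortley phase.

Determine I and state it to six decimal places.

L=7 odd ⇒ parity kills the (l;000) factor ⇒ I = 0

0.000000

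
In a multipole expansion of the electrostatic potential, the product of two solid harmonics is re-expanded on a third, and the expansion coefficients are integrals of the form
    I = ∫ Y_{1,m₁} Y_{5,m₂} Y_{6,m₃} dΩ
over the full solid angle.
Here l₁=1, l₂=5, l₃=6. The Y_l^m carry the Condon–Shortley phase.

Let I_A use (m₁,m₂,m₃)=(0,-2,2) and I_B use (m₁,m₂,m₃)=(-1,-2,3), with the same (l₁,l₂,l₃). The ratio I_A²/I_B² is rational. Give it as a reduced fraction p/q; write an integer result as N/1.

Same 1,5,6: normalisation and zero-m 3j drop out of the ratio.
A: Δ: 0! 2! 10! / 13! → 1/858; sum: t=0:+1/30240 = 1/30240; 3j²(1 5 6; 0 -2 2) = Δ·Π!·Σ² = 16/429  (sign +1)
B: Δ: 0! 2! 10! / 13! → 1/858; sum: t=0:+1/60480 = 1/60480; 3j²(1 5 6; -1 -2 3) = Δ·Π!·Σ² = 6/143  (sign -1)
I_A²/I_B² = (16/429)/(6/143) = 8/9

8/9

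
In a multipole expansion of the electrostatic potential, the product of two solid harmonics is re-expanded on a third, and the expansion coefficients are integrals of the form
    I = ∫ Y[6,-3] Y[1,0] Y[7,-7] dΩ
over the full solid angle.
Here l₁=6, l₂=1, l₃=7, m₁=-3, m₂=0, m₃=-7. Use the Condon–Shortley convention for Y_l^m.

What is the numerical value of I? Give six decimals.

Σmᵢ = -10 ≠ 0, so the φ-integral vanishes; I = 0

0.000000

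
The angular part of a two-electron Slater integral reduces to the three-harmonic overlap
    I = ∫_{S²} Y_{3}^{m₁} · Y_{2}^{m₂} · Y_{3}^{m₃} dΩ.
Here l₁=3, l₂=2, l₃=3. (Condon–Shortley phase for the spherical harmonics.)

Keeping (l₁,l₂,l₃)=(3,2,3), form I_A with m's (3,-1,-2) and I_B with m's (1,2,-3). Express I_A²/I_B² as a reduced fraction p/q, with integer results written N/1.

Shared (l₁,l₂,l₃)=(3,2,3): N and (l;000)² cancel in I_A²/I_B².
A: Δ = 2!·4!·2!/9! = 1/3780; Racah Σ t=0..0: t=0:+1/48 = 1/48; ⇒ 3j(3 2 3; 3 -1 -2)² = 5/84, sgn -1
B: Δ = 2!·4!·2!/9! = 1/3780; Racah Σ t=2..2: t=2:+1/96 = 1/96; ⇒ 3j(3 2 3; 1 2 -3)² = 1/42, sgn +1
I_A²/I_B² = (5/84)/(1/42) = 5/2

5/2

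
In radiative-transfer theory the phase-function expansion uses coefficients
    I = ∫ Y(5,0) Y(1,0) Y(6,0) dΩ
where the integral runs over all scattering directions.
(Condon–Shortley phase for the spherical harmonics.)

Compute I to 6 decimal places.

Checks pass: Σm=0; 12 even; l₃=6∈[4,6].
(2·5+1)(2·1+1)(2·6+1) = 429
Δ: 0! 10! 2! / 13! → 1/858
sum: t=0:+1/14400 = 1/14400
3j²(5 1 6; 0 0 0) = Δ·Π!·Σ² = 6/143  (sign +1)
(m-triple is (0,0,0) — same symbol as above.)
combine: 4πI² = 429·6/143·6/143 = 108/143
take √, sign +1: I = 0.24515397

0.245154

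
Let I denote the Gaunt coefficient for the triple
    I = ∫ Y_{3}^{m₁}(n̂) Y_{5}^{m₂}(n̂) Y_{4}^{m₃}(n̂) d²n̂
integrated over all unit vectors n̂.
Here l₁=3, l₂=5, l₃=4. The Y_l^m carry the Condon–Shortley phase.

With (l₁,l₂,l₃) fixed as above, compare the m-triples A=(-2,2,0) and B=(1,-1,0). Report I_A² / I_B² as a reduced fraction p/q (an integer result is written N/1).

70/121

l's match ⇒ only the (l;m) 3-j factors differ between A and B.
A: triangle coeff Δ(3,5,4) = 1/180180; Σ_t [3,4]: t=3:−1/576 t=4:+1/864 = -1/1728; (3j)²=5/1287 [(3 5 4; -2 2 0)], sign=-1
B: triangle coeff Δ(3,5,4) = 1/180180; Σ_t [0,2]: t=0:+1/2304 t=1:−1/216 t=2:+1/384 = -11/6912; (3j)²=11/1638 [(3 5 4; 1 -1 0)], sign=-1
I_A²/I_B² = (5/1287)/(11/1638) = 70/121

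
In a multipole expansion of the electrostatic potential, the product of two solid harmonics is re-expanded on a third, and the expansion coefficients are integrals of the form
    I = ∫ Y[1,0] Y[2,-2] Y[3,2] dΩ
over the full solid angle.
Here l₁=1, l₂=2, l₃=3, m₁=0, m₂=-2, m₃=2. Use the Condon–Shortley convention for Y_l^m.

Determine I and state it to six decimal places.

Checks pass: Σm=0; 6 even; l₃=3∈[1,3].
(2·1+1)(2·2+1)(2·3+1) = 105
Δ: 0! 2! 4! / 7! → 1/105
sum: t=0:+1/4 = 1/4
3j²(1 2 3; 0 0 0) = Δ·Π!·Σ² = 3/35  (sign -1)
sum: t=0:+1/24 = 1/24
3j²(1 2 3; 0 -2 2) = Δ·Π!·Σ² = 1/21  (sign -1)
combine: 4πI² = 105·3/35·1/21 = 3/7
take √, sign +1: I = 0.18467439

0.184674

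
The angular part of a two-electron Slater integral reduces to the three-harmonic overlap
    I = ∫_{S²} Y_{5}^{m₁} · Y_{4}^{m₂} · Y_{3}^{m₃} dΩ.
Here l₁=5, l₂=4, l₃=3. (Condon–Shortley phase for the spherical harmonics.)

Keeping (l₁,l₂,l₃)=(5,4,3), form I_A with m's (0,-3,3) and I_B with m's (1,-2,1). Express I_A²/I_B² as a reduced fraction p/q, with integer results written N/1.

1575/1849

Shared (l₁,l₂,l₃)=(5,4,3): N and (l;000)² cancel in I_A²/I_B².
A: Δ = 6!·4!·2!/13! = 1/180180; Racah Σ t=1..1: t=1:−1/5760 = -1/5760; ⇒ 3j(5 4 3; 0 -3 3)² = 5/572, sgn -1
B: Δ = 6!·4!·2!/13! = 1/180180; Racah Σ t=0..2: t=0:+1/34560 t=1:−1/720 t=2:+1/384 = 43/34560; ⇒ 3j(5 4 3; 1 -2 1)² = 1849/180180, sgn +1
I_A²/I_B² = (5/572)/(1849/180180) = 1575/1849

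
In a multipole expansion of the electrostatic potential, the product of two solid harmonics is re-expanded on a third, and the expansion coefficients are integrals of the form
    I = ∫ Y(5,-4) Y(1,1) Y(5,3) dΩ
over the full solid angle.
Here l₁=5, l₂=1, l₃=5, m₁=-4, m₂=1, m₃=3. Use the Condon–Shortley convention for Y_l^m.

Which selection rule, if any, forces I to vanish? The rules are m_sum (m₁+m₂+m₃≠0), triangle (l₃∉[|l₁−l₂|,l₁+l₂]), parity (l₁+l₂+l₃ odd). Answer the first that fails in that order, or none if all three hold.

parity

azimuthal sum: -4 + 1 + 3 = 0  ✓
4 ≤ 5 ≤ 6 (triangle on l)  ✓
L = 5 + 1 + 5 = 11 (odd)  ✗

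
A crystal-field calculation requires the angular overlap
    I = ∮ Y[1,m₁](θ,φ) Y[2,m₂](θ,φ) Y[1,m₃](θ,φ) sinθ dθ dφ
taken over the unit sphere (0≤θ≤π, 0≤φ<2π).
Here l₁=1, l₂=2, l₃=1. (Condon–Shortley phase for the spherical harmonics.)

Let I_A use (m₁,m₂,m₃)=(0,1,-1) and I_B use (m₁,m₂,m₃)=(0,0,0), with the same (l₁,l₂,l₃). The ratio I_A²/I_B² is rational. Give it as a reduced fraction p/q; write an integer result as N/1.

3/4

Same 1,2,1: normalisation and zero-m 3j drop out of the ratio.
A: Δ: 2! 0! 2! / 5! → 1/30; sum: t=1:−1/2 = -1/2; 3j²(1 2 1; 0 1 -1) = Δ·Π!·Σ² = 1/10  (sign -1)
B: Δ: 2! 0! 2! / 5! → 1/30; sum: t=1:−1/1 = -1/1; 3j²(1 2 1; 0 0 0) = Δ·Π!·Σ² = 2/15  (sign +1)
I_A²/I_B² = (1/10)/(2/15) = 3/4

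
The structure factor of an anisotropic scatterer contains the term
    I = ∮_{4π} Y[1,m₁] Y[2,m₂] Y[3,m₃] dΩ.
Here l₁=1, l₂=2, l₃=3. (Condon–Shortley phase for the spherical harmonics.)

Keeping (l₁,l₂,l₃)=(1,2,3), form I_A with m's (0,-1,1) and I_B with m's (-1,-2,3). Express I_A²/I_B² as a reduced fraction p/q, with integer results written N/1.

8/15

Shared (l₁,l₂,l₃)=(1,2,3): N and (l;000)² cancel in I_A²/I_B².
A: Δ = 0!·2!·4!/7! = 1/105; Racah Σ t=0..0: t=0:+1/6 = 1/6; ⇒ 3j(1 2 3; 0 -1 1)² = 8/105, sgn +1
B: Δ = 0!·2!·4!/7! = 1/105; Racah Σ t=0..0: t=0:+1/48 = 1/48; ⇒ 3j(1 2 3; -1 -2 3)² = 1/7, sgn +1
I_A²/I_B² = (8/105)/(1/7) = 8/15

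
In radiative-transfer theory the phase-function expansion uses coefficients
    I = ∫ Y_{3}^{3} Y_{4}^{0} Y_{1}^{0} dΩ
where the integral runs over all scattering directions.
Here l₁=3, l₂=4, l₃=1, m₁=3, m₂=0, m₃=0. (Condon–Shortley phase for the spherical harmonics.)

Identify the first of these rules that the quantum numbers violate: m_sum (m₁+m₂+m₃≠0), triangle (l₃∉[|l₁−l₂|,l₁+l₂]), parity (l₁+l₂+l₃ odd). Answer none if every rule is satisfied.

m_sum

m₁+m₂+m₃ = 3 + 0 + 0 = 3  ✗
triangle: |3−4|=1 ≤ l₃=1 ≤ 3+4=7
parity: l₁+l₂+l₃ = 8 is even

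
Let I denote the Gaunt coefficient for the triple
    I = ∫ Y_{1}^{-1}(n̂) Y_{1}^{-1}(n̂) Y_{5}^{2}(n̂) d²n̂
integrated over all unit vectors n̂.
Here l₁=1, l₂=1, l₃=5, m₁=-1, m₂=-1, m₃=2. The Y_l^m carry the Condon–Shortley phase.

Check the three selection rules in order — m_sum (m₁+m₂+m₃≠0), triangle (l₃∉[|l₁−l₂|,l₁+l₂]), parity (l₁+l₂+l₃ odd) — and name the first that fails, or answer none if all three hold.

triangle

azimuthal sum: -1 − 1 + 2 = 0  ✓
0 ≤ 5 ≤ 2 (triangle on l)  ✗
L = 1 + 1 + 5 = 7 (odd)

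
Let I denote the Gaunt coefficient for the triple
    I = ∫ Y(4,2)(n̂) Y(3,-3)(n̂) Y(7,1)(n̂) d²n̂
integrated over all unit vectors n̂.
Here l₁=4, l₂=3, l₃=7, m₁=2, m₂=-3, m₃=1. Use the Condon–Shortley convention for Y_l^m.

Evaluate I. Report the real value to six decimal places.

-0.035654

Rules hold: Σm=0, L=14 even, 1≤7≤7.
N = 9·7·15 = 945
Δ = 0!·8!·6!/15! = 1/45045
Racah Σ t=0..0: t=0:+1/20736 = 1/20736
⇒ 3j(4 3 7; 0 0 0)² = 35/1287, sgn -1
Racah Σ t=0..0: t=0:+1/1036800 = 1/1036800
⇒ 3j(4 3 7; 2 -3 1)² = 4/6435, sgn +1
4πI² = N·(3j₀)²·(3jₘ)² = 980/61347
I = -1·√(0.0159747/4π) = -0.03565426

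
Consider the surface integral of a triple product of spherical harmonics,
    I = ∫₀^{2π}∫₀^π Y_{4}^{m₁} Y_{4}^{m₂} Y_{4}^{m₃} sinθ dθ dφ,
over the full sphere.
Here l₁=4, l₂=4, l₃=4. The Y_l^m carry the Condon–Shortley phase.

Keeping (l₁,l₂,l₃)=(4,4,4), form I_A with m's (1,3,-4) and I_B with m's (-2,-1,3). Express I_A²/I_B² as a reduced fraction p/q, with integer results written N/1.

7/1

l's match ⇒ only the (l;m) 3-j factors differ between A and B.
A: triangle coeff Δ(4,4,4) = 1/450450; Σ_t [3,3]: t=3:−1/3456 = -1/3456; (3j)²=35/1287 [(4 4 4; 1 3 -4)], sign=-1
B: triangle coeff Δ(4,4,4) = 1/450450; Σ_t [2,3]: t=2:+1/576 t=3:−1/864 = 1/1728; (3j)²=5/1287 [(4 4 4; -2 -1 3)], sign=-1
I_A²/I_B² = (35/1287)/(5/1287) = 7/1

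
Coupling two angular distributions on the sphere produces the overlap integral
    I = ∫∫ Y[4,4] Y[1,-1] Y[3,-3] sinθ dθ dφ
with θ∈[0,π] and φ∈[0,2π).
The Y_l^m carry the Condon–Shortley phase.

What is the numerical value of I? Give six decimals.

0.325735

Checks pass: Σm=0; 8 even; l₃=3∈[3,5].
(2·4+1)(2·1+1)(2·3+1) = 189
Δ: 2! 6! 0! / 9! → 1/252
sum: t=1:−1/36 = -1/36
3j²(4 1 3; 0 0 0) = Δ·Π!·Σ² = 4/63  (sign +1)
sum: t=0:+1/1440 = 1/1440
3j²(4 1 3; 4 -1 -3) = Δ·Π!·Σ² = 1/9  (sign +1)
combine: 4πI² = 189·4/63·1/9 = 4/3
take √, sign +1: I = 0.32573501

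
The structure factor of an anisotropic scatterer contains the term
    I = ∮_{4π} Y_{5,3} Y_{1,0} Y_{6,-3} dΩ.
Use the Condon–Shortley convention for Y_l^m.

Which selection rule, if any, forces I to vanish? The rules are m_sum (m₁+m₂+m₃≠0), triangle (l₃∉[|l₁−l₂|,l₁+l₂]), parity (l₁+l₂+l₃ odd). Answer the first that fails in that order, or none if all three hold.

Σmᵢ = 0  ✓
l₃∈[|l₁−l₂|,l₁+l₂]=[4,6], have l₃=6  ✓
Σlᵢ = 12 ⇒ even  ✓

none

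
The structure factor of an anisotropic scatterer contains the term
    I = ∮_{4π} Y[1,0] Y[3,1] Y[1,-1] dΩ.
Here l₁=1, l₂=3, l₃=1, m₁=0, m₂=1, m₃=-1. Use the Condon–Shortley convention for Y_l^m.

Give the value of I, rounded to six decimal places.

0.000000

|1−3|≤1≤1+3 violated ⇒ I = 0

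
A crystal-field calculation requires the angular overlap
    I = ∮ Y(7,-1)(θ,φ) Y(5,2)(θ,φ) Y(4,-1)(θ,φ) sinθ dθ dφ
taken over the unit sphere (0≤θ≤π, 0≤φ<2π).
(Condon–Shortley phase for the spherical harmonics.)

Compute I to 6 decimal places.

m-sum 0 ✓  L=16 even ✓  2≤4≤12 ✓
Π(2lᵢ+1) = 15×11×9 = 1485
triangle coeff Δ(7,5,4) = 1/6126120
Σ_t [3,5]: t=3:−1/69120 t=4:+1/20736 t=5:−1/69120 = 1/51840
(3j)²=280/21879 [(7 5 4; 0 0 0)], sign=+1
Σ_t [5,7]: t=5:−1/51840 t=6:+1/69120 t=7:−1/1209600 = -41/7257600
(3j)²=1681/510510 [(7 5 4; -1 2 -1)], sign=+1
⇒ 4πI² = 33620/537251
I = (+1)√(33620/537251/(4π)) = 0.07056759

0.070568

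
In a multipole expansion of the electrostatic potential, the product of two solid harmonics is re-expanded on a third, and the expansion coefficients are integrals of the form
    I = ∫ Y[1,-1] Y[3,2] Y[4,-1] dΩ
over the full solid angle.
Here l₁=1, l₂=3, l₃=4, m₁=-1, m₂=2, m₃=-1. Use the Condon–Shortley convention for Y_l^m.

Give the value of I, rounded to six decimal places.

-0.106622

m-sum 0 ✓  L=8 even ✓  2≤4≤4 ✓
Π(2lᵢ+1) = 3×7×9 = 189
triangle coeff Δ(1,3,4) = 1/252
Σ_t [0,0]: t=0:+1/36 = 1/36
(3j)²=4/63 [(1 3 4; 0 0 0)], sign=+1
Σ_t [0,0]: t=0:+1/240 = 1/240
(3j)²=1/84 [(1 3 4; -1 2 -1)], sign=-1
⇒ 4πI² = 1/7
I = (-1)√(1/7/(4π)) = -0.10662181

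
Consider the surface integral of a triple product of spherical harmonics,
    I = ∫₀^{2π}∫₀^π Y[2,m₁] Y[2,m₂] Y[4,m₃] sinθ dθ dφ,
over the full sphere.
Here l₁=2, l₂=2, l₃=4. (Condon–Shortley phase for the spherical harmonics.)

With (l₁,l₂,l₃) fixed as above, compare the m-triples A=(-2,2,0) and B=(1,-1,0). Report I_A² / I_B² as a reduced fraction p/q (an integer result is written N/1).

1/16

Same 2,2,4: normalisation and zero-m 3j drop out of the ratio.
A: Δ: 0! 4! 4! / 9! → 1/630; sum: t=0:+1/576 = 1/576; 3j²(2 2 4; -2 2 0) = Δ·Π!·Σ² = 1/630  (sign +1)
B: Δ: 0! 4! 4! / 9! → 1/630; sum: t=0:+1/36 = 1/36; 3j²(2 2 4; 1 -1 0) = Δ·Π!·Σ² = 8/315  (sign +1)
I_A²/I_B² = (1/630)/(8/315) = 1/16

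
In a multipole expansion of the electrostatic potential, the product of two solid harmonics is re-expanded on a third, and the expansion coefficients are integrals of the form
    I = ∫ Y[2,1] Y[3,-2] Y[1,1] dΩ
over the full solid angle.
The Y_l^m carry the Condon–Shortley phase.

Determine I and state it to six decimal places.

Rules hold: Σm=0, L=6 even, 1≤1≤5.
N = 5·7·3 = 105
Δ = 4!·0!·2!/7! = 1/105
Racah Σ t=2..2: t=2:+1/4 = 1/4
⇒ 3j(2 3 1; 0 0 0)² = 3/35, sgn -1
Racah Σ t=1..1: t=1:−1/12 = -1/12
⇒ 3j(2 3 1; 1 -2 1)² = 2/21, sgn -1
4πI² = N·(3j₀)²·(3jₘ)² = 6/7
I = +1·√(0.857143/4π) = 0.26116903

0.261169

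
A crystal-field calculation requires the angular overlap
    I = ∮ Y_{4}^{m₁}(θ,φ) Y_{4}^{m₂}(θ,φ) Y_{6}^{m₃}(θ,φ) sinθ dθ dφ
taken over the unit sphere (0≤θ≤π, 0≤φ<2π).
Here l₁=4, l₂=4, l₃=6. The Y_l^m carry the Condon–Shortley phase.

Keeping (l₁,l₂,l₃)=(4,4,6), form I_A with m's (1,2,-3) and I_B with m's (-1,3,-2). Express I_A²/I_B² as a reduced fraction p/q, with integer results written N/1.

7/18

Same 4,4,6: normalisation and zero-m 3j drop out of the ratio.
A: Δ: 2! 6! 6! / 15! → 1/1261260; sum: t=0:+1/51840 t=1:−1/5760 t=2:+1/11520 = -7/103680; 3j²(4 4 6; 1 2 -3) = Δ·Π!·Σ² = 7/858  (sign +1)
B: Δ: 2! 6! 6! / 15! → 1/1261260; sum: t=1:−1/34560 t=2:+1/8640 = 1/11520; 3j²(4 4 6; -1 3 -2) = Δ·Π!·Σ² = 3/143  (sign +1)
I_A²/I_B² = (7/858)/(3/143) = 7/18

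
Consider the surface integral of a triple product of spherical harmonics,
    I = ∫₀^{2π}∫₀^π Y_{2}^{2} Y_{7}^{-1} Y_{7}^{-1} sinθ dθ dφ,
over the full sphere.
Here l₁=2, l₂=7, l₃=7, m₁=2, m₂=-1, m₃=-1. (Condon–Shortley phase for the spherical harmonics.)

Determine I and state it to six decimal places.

0.195759

Checks pass: Σm=0; 16 even; l₃=7∈[5,9].
(2·2+1)(2·7+1)(2·7+1) = 1125
Δ: 2! 2! 12! / 17! → 1/185640
sum: t=0:+1/2419200 t=1:−1/518400 t=2:+1/2419200 = -1/907200
3j²(2 7 7; 0 0 0) = Δ·Π!·Σ² = 56/3315  (sign +1)
sum: t=0:+1/2073600 = 1/2073600
3j²(2 7 7; 2 -1 -1) = Δ·Π!·Σ² = 28/1105  (sign +1)
combine: 4πI² = 1125·56/3315·28/1105 = 23520/48841
take √, sign +1: I = 0.19575887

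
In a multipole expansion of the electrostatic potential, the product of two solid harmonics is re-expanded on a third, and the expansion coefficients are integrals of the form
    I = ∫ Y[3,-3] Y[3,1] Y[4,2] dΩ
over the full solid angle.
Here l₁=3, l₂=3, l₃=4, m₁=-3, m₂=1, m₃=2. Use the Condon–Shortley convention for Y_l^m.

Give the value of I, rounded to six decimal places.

-0.188451

Checks pass: Σm=0; 10 even; l₃=4∈[0,6].
(2·3+1)(2·3+1)(2·4+1) = 441
Δ: 2! 4! 4! / 11! → 1/34650
sum: t=0:+1/72 t=1:−1/16 t=2:+1/72 = -5/144
3j²(3 3 4; 0 0 0) = Δ·Π!·Σ² = 2/77  (sign -1)
sum: t=2:+1/192 = 1/192
3j²(3 3 4; -3 1 2) = Δ·Π!·Σ² = 3/77  (sign +1)
combine: 4πI² = 441·2/77·3/77 = 54/121
take √, sign -1: I = -0.18845135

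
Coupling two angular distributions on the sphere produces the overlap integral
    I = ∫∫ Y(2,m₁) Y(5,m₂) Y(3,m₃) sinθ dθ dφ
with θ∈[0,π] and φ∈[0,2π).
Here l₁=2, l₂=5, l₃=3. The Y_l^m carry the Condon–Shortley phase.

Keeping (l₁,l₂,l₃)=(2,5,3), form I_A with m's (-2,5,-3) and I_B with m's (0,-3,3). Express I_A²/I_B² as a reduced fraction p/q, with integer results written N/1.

15/2

Same 2,5,3: normalisation and zero-m 3j drop out of the ratio.
A: Δ: 4! 0! 6! / 11! → 1/2310; sum: t=4:+1/17280 = 1/17280; 3j²(2 5 3; -2 5 -3) = Δ·Π!·Σ² = 1/11  (sign +1)
B: Δ: 4! 0! 6! / 11! → 1/2310; sum: t=2:+1/2880 = 1/2880; 3j²(2 5 3; 0 -3 3) = Δ·Π!·Σ² = 2/165  (sign +1)
I_A²/I_B² = (1/11)/(2/165) = 15/2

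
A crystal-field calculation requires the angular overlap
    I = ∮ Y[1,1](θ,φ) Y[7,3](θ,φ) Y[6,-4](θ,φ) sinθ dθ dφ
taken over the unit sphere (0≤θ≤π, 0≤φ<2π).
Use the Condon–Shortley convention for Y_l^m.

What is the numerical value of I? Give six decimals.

Rules hold: Σm=0, L=14 even, 6≤6≤8.
N = 3·15·13 = 585
Δ = 2!·0!·12!/15! = 1/1365
Racah Σ t=1..1: t=1:−1/518400 = -1/518400
⇒ 3j(1 7 6; 0 0 0)² = 7/195, sgn -1
Racah Σ t=0..0: t=0:+1/14515200 = 1/14515200
⇒ 3j(1 7 6; 1 3 -4)² = 2/455, sgn +1
4πI² = N·(3j₀)²·(3jₘ)² = 6/65
I = -1·√(0.0923077/4π) = -0.08570655

-0.085707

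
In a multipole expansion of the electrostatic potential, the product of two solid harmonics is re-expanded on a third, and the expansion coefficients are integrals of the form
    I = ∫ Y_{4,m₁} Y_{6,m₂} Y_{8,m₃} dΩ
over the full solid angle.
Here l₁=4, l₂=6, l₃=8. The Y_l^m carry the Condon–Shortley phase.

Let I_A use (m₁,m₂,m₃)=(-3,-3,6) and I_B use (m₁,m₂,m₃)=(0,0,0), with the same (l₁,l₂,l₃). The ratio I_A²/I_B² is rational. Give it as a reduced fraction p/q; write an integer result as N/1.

143/576

l's match ⇒ only the (l;m) 3-j factors differ between A and B.
A: triangle coeff Δ(4,6,8) = 1/23279256; Σ_t [1,2]: t=1:−1/58060800 t=2:+1/87091200 = -1/174182400; (3j)²=7/2584 [(4 6 8; -3 -3 6)], sign=-1
B: triangle coeff Δ(4,6,8) = 1/23279256; Σ_t [0,2]: t=0:+1/1658880 t=1:−1/518400 t=2:+1/1658880 = -1/1382400; (3j)²=504/46189 [(4 6 8; 0 0 0)], sign=-1
I_A²/I_B² = (7/2584)/(504/46189) = 143/576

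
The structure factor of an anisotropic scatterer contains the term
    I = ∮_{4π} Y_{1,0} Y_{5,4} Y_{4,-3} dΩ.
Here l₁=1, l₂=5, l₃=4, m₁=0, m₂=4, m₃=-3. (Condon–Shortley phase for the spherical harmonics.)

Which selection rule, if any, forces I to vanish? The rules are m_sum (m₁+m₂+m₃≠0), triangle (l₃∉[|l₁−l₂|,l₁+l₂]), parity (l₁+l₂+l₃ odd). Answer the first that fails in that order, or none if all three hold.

m₁+m₂+m₃ = 0 + 4 − 3 = 1  ✗
triangle: |1−5|=4 ≤ l₃=4 ≤ 1+5=6
parity: l₁+l₂+l₃ = 10 is even

m_sum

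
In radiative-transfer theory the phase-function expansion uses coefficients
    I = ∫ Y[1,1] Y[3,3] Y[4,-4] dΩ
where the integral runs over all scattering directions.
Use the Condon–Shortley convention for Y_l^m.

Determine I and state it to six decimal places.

0.325735

Checks pass: Σm=0; 8 even; l₃=4∈[2,4].
(2·1+1)(2·3+1)(2·4+1) = 189
Δ: 0! 2! 6! / 9! → 1/252
sum: t=0:+1/36 = 1/36
3j²(1 3 4; 0 0 0) = Δ·Π!·Σ² = 4/63  (sign +1)
sum: t=0:+1/1440 = 1/1440
3j²(1 3 4; 1 3 -4) = Δ·Π!·Σ² = 1/9  (sign +1)
combine: 4πI² = 189·4/63·1/9 = 4/3
take √, sign +1: I = 0.32573501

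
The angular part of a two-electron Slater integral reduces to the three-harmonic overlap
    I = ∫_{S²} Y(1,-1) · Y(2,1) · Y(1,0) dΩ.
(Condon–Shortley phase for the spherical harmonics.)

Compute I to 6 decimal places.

-0.218510

Rules hold: Σm=0, L=4 even, 1≤1≤3.
N = 3·5·3 = 45
Δ = 2!·0!·2!/5! = 1/30
Racah Σ t=1..1: t=1:−1/1 = -1/1
⇒ 3j(1 2 1; 0 0 0)² = 2/15, sgn +1
Racah Σ t=2..2: t=2:+1/2 = 1/2
⇒ 3j(1 2 1; -1 1 0)² = 1/10, sgn -1
4πI² = N·(3j₀)²·(3jₘ)² = 3/5
I = -1·√(0.6/4π) = -0.21850969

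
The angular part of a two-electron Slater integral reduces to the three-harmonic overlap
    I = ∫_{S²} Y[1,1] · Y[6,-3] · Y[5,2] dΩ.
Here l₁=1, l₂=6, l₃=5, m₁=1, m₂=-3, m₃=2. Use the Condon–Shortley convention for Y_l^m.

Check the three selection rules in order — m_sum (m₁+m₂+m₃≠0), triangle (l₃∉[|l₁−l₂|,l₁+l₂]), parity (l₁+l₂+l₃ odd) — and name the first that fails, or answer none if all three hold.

none

azimuthal sum: 1 − 3 + 2 = 0  ✓
5 ≤ 5 ≤ 7 (triangle on l)  ✓
L = 1 + 6 + 5 = 12 (even)  ✓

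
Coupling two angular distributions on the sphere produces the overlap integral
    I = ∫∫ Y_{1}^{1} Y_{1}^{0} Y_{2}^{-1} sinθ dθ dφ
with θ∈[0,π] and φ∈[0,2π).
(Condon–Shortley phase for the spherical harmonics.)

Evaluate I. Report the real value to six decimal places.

Rules hold: Σm=0, L=4 even, 0≤2≤2.
N = 3·3·5 = 45
Δ = 0!·2!·2!/5! = 1/30
Racah Σ t=0..0: t=0:+1/1 = 1/1
⇒ 3j(1 1 2; 0 0 0)² = 2/15, sgn +1
Racah Σ t=0..0: t=0:+1/2 = 1/2
⇒ 3j(1 1 2; 1 0 -1)² = 1/10, sgn -1
4πI² = N·(3j₀)²·(3jₘ)² = 3/5
I = -1·√(0.6/4π) = -0.21850969

-0.218510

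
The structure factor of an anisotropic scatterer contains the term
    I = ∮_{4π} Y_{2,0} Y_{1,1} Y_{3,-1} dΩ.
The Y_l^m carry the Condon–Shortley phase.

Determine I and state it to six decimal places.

-0.202301

m-sum 0 ✓  L=6 even ✓  1≤3≤3 ✓
Π(2lᵢ+1) = 5×3×7 = 105
triangle coeff Δ(2,1,3) = 1/105
Σ_t [0,0]: t=0:+1/4 = 1/4
(3j)²=3/35 [(2 1 3; 0 0 0)], sign=-1
Σ_t [0,0]: t=0:+1/8 = 1/8
(3j)²=2/35 [(2 1 3; 0 1 -1)], sign=+1
⇒ 4πI² = 18/35
I = (-1)√(18/35/(4π)) = -0.20230066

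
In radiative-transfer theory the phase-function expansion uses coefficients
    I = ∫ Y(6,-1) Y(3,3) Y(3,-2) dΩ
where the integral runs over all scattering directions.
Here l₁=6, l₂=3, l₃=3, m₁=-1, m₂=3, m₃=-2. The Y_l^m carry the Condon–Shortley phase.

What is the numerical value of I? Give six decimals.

-0.031364

Rules hold: Σm=0, L=12 even, 3≤3≤9.
N = 13·7·7 = 637
Δ = 6!·6!·0!/13! = 1/12012
Racah Σ t=3..3: t=3:−1/1296 = -1/1296
⇒ 3j(6 3 3; 0 0 0)² = 100/3003, sgn +1
Racah Σ t=6..6: t=6:+1/86400 = 1/86400
⇒ 3j(6 3 3; -1 3 -2)² = 1/1716, sgn -1
4πI² = N·(3j₀)²·(3jₘ)² = 175/14157
I = -1·√(0.0123614/4π) = -0.03136379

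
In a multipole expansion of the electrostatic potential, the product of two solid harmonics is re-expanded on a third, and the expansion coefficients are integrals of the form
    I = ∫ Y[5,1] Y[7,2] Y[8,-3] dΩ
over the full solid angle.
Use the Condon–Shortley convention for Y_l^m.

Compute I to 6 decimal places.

m-sum 0 ✓  L=20 even ✓  2≤8≤12 ✓
Π(2lᵢ+1) = 11×15×17 = 2805
triangle coeff Δ(5,7,8) = 1/814773960
Σ_t [0,4]: t=0:+1/87091200 t=1:−1/4976640 t=2:+1/2073600 t=3:−1/4976640 t=4:+1/87091200 = 1/9676800
(3j)²=360/46189 [(5 7 8; 0 0 0)], sign=+1
Σ_t [0,4]: t=0:+1/418037760 t=1:−1/17418240 t=2:+1/5806080 t=3:−1/12441600 t=4:+1/248832000 = 61/1492992000
(3j)²=3721/503880 [(5 7 8; 1 2 -3)], sign=-1
⇒ 4πI² = 167445/1037153
I = (-1)√(167445/1037153/(4π)) = -0.11334693

-0.113347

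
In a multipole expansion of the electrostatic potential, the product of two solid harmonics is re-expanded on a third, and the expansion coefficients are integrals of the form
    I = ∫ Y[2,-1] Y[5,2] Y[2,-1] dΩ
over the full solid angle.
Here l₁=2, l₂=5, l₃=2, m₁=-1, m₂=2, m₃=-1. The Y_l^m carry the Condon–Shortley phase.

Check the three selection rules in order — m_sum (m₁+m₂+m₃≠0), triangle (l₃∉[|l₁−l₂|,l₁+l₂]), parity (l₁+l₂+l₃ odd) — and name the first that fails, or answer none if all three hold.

Σmᵢ = 0  ✓
l₃∈[|l₁−l₂|,l₁+l₂]=[3,7], have l₃=2  ✗
Σlᵢ = 9 ⇒ odd

triangle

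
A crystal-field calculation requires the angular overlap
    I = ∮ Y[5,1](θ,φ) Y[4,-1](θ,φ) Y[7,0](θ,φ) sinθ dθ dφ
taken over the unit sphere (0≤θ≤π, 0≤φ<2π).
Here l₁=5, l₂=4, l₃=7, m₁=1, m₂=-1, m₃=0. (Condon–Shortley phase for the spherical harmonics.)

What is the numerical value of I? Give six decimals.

Rules hold: Σm=0, L=16 even, 1≤7≤9.
N = 11·9·15 = 1485
Δ = 2!·8!·6!/17! = 1/6126120
Racah Σ t=0..2: t=0:+1/69120 t=1:−1/20736 t=2:+1/69120 = -1/51840
⇒ 3j(5 4 7; 0 0 0)² = 280/21879, sgn +1
Racah Σ t=0..2: t=0:+1/41472 t=1:−1/34560 t=2:+1/345600 = -1/518400
⇒ 3j(5 4 7; 1 -1 0)² = 7/36465, sgn +1
4πI² = N·(3j₀)²·(3jₘ)² = 1960/537251
I = +1·√(0.0036482/4π) = 0.01703862

0.017039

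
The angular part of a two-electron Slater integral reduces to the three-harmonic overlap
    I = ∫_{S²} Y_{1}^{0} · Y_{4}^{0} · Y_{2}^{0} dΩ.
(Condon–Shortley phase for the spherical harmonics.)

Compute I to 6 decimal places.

|1−4|≤2≤1+4 violated ⇒ I = 0

0.000000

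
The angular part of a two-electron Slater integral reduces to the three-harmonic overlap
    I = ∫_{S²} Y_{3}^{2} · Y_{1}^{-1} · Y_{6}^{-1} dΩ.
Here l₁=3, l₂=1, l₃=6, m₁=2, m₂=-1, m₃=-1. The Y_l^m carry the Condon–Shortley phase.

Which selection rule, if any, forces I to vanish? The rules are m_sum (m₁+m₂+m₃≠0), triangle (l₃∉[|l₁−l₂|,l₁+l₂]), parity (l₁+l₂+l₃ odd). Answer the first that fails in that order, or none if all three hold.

azimuthal sum: 2 − 1 − 1 = 0  ✓
2 ≤ 6 ≤ 4 (triangle on l)  ✗
L = 3 + 1 + 6 = 10 (even)

triangle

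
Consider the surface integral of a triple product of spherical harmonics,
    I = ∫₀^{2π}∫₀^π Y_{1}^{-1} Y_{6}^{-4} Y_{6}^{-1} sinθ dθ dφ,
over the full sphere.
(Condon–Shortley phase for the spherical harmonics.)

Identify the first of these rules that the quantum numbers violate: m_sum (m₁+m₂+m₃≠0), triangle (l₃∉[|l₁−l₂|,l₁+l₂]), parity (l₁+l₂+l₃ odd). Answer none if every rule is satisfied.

m_sum

m₁+m₂+m₃ = -1 − 4 − 1 = -6  ✗
triangle: |1−6|=5 ≤ l₃=6 ≤ 1+6=7
parity: l₁+l₂+l₃ = 13 is odd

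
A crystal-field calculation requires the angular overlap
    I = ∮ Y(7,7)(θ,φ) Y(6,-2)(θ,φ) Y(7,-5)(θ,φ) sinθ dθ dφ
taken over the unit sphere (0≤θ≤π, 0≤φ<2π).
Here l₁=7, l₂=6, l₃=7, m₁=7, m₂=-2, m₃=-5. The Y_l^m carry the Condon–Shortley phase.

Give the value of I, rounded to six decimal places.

0.169125

m-sum 0 ✓  L=20 even ✓  1≤7≤13 ✓
Π(2lᵢ+1) = 15×13×15 = 2925
triangle coeff Δ(7,6,7) = 1/2444321880
Σ_t [0,6]: t=0:+1/2612736000 t=1:−1/20736000 t=2:+1/1658880 t=3:−1/746496 t=4:+1/1658880 t=5:−1/20736000 t=6:+1/2612736000 = -1/4354560
(3j)²=1000/138567 [(7 6 7; 0 0 0)], sign=+1
Σ_t [0,0]: t=0:+1/1393459200 = 1/1393459200
(3j)²=11/646 [(7 6 7; 7 -2 -5)], sign=+1
⇒ 4πI² = 37500/104329
I = (+1)√(37500/104329/(4π)) = 0.16912514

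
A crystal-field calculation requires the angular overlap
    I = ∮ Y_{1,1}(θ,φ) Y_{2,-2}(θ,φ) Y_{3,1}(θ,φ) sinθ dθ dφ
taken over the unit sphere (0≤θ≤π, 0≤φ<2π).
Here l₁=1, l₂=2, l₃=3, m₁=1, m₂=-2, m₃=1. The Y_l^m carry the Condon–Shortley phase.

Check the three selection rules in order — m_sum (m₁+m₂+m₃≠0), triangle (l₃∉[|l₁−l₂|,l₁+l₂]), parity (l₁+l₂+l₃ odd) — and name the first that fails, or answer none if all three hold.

none

Σmᵢ = 0  ✓
l₃∈[|l₁−l₂|,l₁+l₂]=[1,3], have l₃=3  ✓
Σlᵢ = 6 ⇒ even  ✓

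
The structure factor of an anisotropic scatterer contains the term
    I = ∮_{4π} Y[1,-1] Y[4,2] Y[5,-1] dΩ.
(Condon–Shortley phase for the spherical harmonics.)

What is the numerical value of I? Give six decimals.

-0.120286

m-sum 0 ✓  L=10 even ✓  3≤5≤5 ✓
Π(2lᵢ+1) = 3×9×11 = 297
triangle coeff Δ(1,4,5) = 1/495
Σ_t [0,0]: t=0:+1/576 = 1/576
(3j)²=5/99 [(1 4 5; 0 0 0)], sign=-1
Σ_t [0,0]: t=0:+1/2880 = 1/2880
(3j)²=2/165 [(1 4 5; -1 2 -1)], sign=+1
⇒ 4πI² = 2/11
I = (-1)√(2/11/(4π)) = -0.12028562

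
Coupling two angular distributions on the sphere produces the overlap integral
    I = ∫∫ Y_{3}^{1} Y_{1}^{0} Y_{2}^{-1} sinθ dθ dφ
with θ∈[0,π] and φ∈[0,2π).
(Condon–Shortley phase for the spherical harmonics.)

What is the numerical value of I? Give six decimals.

-0.233597

Checks pass: Σm=0; 6 even; l₃=2∈[2,4].
(2·3+1)(2·1+1)(2·2+1) = 105
Δ: 2! 4! 0! / 7! → 1/105
sum: t=1:−1/4 = -1/4
3j²(3 1 2; 0 0 0) = Δ·Π!·Σ² = 3/35  (sign -1)
sum: t=1:−1/6 = -1/6
3j²(3 1 2; 1 0 -1) = Δ·Π!·Σ² = 8/105  (sign +1)
combine: 4πI² = 105·3/35·8/105 = 24/35
take √, sign -1: I = -0.23359668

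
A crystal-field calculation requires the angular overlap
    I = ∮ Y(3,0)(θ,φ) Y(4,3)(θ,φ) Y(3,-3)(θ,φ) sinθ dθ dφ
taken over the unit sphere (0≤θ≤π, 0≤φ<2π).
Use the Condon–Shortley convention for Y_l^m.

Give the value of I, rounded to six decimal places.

0.203551

Rules hold: Σm=0, L=10 even, 1≤3≤7.
N = 7·9·7 = 441
Δ = 4!·2!·4!/11! = 1/34650
Racah Σ t=1..3: t=1:−1/72 t=2:+1/16 t=3:−1/72 = 5/144
⇒ 3j(3 4 3; 0 0 0)² = 2/77, sgn -1
Racah Σ t=3..3: t=3:−1/288 = -1/288
⇒ 3j(3 4 3; 0 3 -3)² = 1/22, sgn -1
4πI² = N·(3j₀)²·(3jₘ)² = 63/121
I = +1·√(0.520661/4π) = 0.20355073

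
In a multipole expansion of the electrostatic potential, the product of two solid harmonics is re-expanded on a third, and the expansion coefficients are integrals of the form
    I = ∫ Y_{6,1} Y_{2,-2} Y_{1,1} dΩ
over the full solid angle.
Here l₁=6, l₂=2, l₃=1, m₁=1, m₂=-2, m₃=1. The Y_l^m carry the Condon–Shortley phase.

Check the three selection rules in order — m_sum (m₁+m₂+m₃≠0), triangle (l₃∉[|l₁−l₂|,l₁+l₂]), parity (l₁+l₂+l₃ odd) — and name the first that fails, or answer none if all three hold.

m₁+m₂+m₃ = 1 − 2 + 1 = 0  ✓
triangle: |6−2|=4 ≤ l₃=1 ≤ 6+2=8  ✗
parity: l₁+l₂+l₃ = 9 is odd

triangle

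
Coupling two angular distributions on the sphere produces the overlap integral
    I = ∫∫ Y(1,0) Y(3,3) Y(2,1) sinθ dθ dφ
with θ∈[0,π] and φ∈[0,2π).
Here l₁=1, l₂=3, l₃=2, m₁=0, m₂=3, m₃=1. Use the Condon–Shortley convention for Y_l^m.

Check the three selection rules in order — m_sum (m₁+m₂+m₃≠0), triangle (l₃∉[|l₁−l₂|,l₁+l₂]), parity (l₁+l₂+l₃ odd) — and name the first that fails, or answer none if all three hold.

m_sum

Σmᵢ = 4  ✗
l₃∈[|l₁−l₂|,l₁+l₂]=[2,4], have l₃=2
Σlᵢ = 6 ⇒ even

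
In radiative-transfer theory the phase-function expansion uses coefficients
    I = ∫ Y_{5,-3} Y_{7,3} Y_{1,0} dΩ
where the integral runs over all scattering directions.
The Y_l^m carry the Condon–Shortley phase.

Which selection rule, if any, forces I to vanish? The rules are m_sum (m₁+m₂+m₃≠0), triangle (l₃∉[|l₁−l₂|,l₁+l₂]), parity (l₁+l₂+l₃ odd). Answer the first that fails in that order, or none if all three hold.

Σmᵢ = 0  ✓
l₃∈[|l₁−l₂|,l₁+l₂]=[2,12], have l₃=1  ✗
Σlᵢ = 13 ⇒ odd

triangle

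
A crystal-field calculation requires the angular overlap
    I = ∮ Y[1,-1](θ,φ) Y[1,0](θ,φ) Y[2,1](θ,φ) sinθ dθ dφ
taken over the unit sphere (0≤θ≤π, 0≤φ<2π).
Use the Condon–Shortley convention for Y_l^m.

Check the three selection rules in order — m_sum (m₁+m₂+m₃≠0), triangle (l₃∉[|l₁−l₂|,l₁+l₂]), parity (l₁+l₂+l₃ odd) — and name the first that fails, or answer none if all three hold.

m₁+m₂+m₃ = -1 + 0 + 1 = 0  ✓
triangle: |1−1|=0 ≤ l₃=2 ≤ 1+1=2  ✓
parity: l₁+l₂+l₃ = 4 is even  ✓

none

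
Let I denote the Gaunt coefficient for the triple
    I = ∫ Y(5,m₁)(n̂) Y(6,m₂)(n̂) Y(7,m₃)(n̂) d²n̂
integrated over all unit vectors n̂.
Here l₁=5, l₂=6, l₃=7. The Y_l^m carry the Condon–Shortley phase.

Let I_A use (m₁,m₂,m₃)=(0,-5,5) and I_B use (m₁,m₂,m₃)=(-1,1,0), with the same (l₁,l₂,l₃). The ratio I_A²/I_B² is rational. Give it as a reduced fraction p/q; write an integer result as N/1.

Shared (l₁,l₂,l₃)=(5,6,7): N and (l;000)² cancel in I_A²/I_B².
A: Δ = 4!·6!·8!/19! = 1/174594420; Racah Σ t=0..1: t=0:+1/14515200 t=1:−1/11612160 = -1/58060800; ⇒ 3j(5 6 7; 0 -5 5)² = 55/58786, sgn -1
B: Δ = 4!·6!·8!/19! = 1/174594420; Racah Σ t=0..4: t=0:+1/87091200 t=1:−1/1036800 t=2:+1/138240 t=3:−1/124416 t=4:+1/829440 = -1/1814400; ⇒ 3j(5 6 7; -1 1 0)² = 64/138567, sgn +1
I_A²/I_B² = (55/58786)/(64/138567) = 1815/896

1815/896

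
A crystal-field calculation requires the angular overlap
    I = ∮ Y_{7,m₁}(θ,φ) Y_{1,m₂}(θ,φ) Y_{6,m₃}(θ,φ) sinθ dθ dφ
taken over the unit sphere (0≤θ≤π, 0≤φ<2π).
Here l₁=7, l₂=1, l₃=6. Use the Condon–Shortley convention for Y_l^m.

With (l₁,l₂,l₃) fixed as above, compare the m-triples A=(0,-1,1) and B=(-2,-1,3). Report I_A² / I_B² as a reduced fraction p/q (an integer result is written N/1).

l's match ⇒ only the (l;m) 3-j factors differ between A and B.
A: triangle coeff Δ(7,1,6) = 1/1365; Σ_t [0,0]: t=0:+1/1209600 = 1/1209600; (3j)²=1/65 [(7 1 6; 0 -1 1)], sign=-1
B: triangle coeff Δ(7,1,6) = 1/1365; Σ_t [0,0]: t=0:+1/4354560 = 1/4354560; (3j)²=2/273 [(7 1 6; -2 -1 3)], sign=-1
I_A²/I_B² = (1/65)/(2/273) = 21/10

21/10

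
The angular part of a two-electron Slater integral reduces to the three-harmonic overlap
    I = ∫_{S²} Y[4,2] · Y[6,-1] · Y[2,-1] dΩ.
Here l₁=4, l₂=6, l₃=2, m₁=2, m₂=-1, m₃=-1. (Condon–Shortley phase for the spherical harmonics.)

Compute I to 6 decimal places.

Checks pass: Σm=0; 12 even; l₃=2∈[2,10].
(2·4+1)(2·6+1)(2·2+1) = 585
Δ: 8! 0! 4! / 13! → 1/6435
sum: t=4:+1/2304 = 1/2304
3j²(4 6 2; 0 0 0) = Δ·Π!·Σ² = 5/143  (sign +1)
sum: t=2:+1/8640 = 1/8640
3j²(4 6 2; 2 -1 -1) = Δ·Π!·Σ² = 14/1287  (sign -1)
combine: 4πI² = 585·5/143·14/1287 = 350/1573
take √, sign -1: I = -0.13306527

-0.133065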